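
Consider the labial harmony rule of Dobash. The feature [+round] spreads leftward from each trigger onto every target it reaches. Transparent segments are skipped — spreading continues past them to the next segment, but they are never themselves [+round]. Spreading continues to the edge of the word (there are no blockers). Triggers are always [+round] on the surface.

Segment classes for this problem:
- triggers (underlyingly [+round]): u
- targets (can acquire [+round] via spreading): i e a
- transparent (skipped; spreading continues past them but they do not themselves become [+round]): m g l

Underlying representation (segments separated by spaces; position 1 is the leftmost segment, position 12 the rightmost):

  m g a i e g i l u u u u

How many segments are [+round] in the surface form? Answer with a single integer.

From /u/ at 9 leftward: 8 /l/ transparent; 7 /i/ → [+round]; 6 /g/ transparent; 5 /e/ → [+round]; 4 /i/ → [+round]; 3 /a/ → [+round]; 2 /g/ transparent; 1 /m/ transparent; word edge.
From /u/ at 10 leftward: 9 /u/ is itself a trigger — this domain ends here.
From /u/ at 11 leftward: 10 /u/ is itself a trigger — this domain ends here.
From /u/ at 12 leftward: 11 /u/ is itself a trigger — this domain ends here.
[+round] positions on the surface: 3 4 5 7 9 10 11 12.

8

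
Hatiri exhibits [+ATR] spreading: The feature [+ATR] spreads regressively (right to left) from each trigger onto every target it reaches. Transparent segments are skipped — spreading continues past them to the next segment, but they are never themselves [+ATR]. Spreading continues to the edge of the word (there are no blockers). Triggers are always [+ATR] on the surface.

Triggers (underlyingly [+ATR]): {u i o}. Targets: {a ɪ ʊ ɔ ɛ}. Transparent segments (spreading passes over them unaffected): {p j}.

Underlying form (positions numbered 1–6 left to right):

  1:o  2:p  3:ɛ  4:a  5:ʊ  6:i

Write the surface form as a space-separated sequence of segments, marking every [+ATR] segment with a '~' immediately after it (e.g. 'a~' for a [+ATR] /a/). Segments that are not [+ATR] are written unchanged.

o~ p ɛ~ a~ ʊ~ i~

From /o/ at 1 leftward: word edge.
From /i/ at 6 leftward: 5 /ʊ/ → [+ATR]; 4 /a/ → [+ATR]; 3 /ɛ/ → [+ATR]; 2 /p/ transparent; 1 /o/ is itself a trigger — this domain ends here.
[+ATR] positions on the surface: 1 3 4 5 6.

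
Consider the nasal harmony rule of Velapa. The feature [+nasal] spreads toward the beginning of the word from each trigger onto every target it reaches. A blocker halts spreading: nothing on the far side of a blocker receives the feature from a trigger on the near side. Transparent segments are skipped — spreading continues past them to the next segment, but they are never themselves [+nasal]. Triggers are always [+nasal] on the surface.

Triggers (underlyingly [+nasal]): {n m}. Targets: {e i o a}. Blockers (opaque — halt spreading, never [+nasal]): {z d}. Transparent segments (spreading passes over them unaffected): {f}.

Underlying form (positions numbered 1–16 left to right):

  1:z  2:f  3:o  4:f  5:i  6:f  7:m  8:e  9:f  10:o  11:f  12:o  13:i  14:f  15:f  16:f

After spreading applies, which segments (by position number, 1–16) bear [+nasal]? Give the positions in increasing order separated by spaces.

3 5 7

From /m/ at 7 leftward: 6 /f/ transparent; 5 /i/ → [+nasal]; 4 /f/ transparent; 3 /o/ → [+nasal]; 2 /f/ transparent; 1 /z/ blocks.
Targets with no active source: positions 8 10 12 13 stay [-nasal].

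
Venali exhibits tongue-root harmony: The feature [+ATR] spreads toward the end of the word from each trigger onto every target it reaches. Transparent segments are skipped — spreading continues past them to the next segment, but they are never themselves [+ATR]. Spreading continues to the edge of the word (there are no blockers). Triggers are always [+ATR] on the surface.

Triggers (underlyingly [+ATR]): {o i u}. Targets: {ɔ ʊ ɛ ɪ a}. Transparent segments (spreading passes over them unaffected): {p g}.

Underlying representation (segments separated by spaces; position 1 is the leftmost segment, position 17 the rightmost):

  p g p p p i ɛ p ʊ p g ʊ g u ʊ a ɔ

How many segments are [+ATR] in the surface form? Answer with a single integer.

From /i/ at 6 rightward: 7 /ɛ/ → [+ATR]; 8 /p/ transparent; 9 /ʊ/ → [+ATR]; 10 /p/ transparent; 11 /g/ transparent; 12 /ʊ/ → [+ATR]; 13 /g/ transparent; 14 /u/ is itself a trigger — this domain ends here.
From /u/ at 14 rightward: 15 /ʊ/ → [+ATR]; 16 /a/ → [+ATR]; 17 /ɔ/ → [+ATR]; word edge.
[+ATR] positions on the surface: 6 7 9 12 14 15 16 17.

8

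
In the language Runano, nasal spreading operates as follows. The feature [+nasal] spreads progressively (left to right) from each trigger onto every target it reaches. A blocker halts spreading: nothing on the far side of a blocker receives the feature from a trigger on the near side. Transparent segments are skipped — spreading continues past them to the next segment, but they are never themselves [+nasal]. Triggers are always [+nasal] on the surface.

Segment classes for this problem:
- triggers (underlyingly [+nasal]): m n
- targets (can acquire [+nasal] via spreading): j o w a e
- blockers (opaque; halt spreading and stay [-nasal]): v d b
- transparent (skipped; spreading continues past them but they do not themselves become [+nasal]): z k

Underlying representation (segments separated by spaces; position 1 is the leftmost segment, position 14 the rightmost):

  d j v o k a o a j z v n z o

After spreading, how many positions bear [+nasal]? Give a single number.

From /n/ at 12 rightward: 13 /z/ transparent; 14 /o/ → [+nasal]; word edge.
Targets with no active source: positions 2 4 6 7 8 9 stay [-nasal].
[+nasal] positions on the surface: 12 14.

2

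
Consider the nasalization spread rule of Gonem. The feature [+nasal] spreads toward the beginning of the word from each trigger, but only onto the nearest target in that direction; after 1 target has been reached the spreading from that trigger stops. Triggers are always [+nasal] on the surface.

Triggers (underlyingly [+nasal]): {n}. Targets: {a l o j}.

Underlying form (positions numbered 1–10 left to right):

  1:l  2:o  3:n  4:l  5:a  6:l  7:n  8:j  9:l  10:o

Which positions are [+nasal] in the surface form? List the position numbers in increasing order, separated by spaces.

2 3 6 7

From /n/ at 3 leftward: 2 /o/ → [+nasal]; bound reached.
From /n/ at 7 leftward: 6 /l/ → [+nasal]; bound reached.
Targets with no active source: positions 1 4 5 8 9 10 stay [-nasal].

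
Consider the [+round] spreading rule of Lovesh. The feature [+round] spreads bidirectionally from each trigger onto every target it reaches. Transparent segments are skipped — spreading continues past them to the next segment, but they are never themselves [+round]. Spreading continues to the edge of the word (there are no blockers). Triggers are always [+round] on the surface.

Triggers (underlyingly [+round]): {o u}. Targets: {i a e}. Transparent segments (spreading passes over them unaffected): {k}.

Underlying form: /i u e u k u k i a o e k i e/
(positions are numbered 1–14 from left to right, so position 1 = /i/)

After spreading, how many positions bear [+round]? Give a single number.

From /u/ at 2 rightward: 3 /e/ → [+round]; 4 /u/ is itself a trigger — this domain ends here.
From /u/ at 2 leftward: 1 /i/ → [+round]; word edge.
From /u/ at 4 rightward: 5 /k/ transparent; 6 /u/ is itself a trigger — this domain ends here.
From /u/ at 4 leftward: 3 /e/ → [+round]; 2 /u/ is itself a trigger — this domain ends here.
From /u/ at 6 rightward: 7 /k/ transparent; 8 /i/ → [+round]; 9 /a/ → [+round]; 10 /o/ is itself a trigger — this domain ends here.
From /u/ at 6 leftward: 5 /k/ transparent; 4 /u/ is itself a trigger — this domain ends here.
From /o/ at 10 rightward: 11 /e/ → [+round]; 12 /k/ transparent; 13 /i/ → [+round]; 14 /e/ → [+round]; word edge.
From /o/ at 10 leftward: 9 /a/ → [+round]; 8 /i/ → [+round]; 7 /k/ transparent; 6 /u/ is itself a trigger — this domain ends here.
[+round] positions on the surface: 1 2 3 4 6 8 9 10 11 13 14.

11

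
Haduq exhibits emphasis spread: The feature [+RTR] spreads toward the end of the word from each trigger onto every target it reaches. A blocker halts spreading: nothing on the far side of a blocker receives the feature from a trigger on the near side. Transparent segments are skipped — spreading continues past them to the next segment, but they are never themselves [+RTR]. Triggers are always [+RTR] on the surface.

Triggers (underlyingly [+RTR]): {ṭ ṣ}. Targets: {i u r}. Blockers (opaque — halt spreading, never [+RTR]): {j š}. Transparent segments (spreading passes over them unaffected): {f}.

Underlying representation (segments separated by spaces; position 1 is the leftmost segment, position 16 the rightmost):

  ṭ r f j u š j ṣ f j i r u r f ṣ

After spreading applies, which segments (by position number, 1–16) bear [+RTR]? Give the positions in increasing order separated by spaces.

1 2 8 16

From /ṭ/ at 1 rightward: 2 /r/ → [+RTR]; 3 /f/ transparent; 4 /j/ blocks.
From /ṣ/ at 8 rightward: 9 /f/ transparent; 10 /j/ blocks.
From /ṣ/ at 16 rightward: word edge.
Targets with no active source: positions 5 11 12 13 14 stay [-emphatic].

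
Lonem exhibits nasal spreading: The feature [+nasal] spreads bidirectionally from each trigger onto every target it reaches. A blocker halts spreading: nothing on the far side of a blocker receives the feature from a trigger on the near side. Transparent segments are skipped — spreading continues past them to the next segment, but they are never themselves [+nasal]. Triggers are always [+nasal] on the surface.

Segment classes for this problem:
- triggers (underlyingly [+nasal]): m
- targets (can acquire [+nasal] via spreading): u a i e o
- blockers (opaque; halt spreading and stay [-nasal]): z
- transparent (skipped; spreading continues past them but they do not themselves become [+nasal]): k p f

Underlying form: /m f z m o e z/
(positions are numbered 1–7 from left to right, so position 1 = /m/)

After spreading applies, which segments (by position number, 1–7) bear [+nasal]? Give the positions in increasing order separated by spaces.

From /m/ at 1 rightward: 2 /f/ transparent; 3 /z/ blocks.
From /m/ at 1 leftward: word edge.
From /m/ at 4 rightward: 5 /o/ → [+nasal]; 6 /e/ → [+nasal]; 7 /z/ blocks.
From /m/ at 4 leftward: 3 /z/ blocks.

1 4 5 6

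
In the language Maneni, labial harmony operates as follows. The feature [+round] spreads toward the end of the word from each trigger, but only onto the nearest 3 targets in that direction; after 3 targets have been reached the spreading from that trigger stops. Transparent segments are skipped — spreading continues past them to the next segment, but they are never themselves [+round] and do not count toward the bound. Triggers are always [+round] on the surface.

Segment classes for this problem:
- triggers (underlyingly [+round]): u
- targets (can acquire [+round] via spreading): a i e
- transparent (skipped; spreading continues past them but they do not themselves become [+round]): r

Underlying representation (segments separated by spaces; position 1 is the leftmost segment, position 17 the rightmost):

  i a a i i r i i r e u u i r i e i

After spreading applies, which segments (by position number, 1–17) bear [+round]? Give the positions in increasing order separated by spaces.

From /u/ at 11 rightward: 12 /u/ is itself a trigger — this domain ends here.
From /u/ at 12 rightward: 13 /i/ → [+round]; 14 /r/ transparent; 15 /i/ → [+round]; 16 /e/ → [+round]; bound reached.
Targets with no active source: positions 1 2 3 4 5 7 8 10 17 stay [-round].

11 12 13 15 16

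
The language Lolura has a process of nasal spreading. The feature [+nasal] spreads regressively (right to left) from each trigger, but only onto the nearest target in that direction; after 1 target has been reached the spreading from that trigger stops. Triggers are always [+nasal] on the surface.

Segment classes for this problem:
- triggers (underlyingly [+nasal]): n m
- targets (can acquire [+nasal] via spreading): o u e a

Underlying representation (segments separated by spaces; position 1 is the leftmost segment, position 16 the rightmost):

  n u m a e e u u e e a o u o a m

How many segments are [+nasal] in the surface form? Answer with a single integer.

5

From /n/ at 1 leftward: word edge.
From /m/ at 3 leftward: 2 /u/ → [+nasal]; bound reached.
From /m/ at 16 leftward: 15 /a/ → [+nasal]; bound reached.
Targets with no active source: positions 4 5 6 7 8 9 10 11 12 13 14 stay [-nasal].
[+nasal] positions on the surface: 1 2 3 15 16.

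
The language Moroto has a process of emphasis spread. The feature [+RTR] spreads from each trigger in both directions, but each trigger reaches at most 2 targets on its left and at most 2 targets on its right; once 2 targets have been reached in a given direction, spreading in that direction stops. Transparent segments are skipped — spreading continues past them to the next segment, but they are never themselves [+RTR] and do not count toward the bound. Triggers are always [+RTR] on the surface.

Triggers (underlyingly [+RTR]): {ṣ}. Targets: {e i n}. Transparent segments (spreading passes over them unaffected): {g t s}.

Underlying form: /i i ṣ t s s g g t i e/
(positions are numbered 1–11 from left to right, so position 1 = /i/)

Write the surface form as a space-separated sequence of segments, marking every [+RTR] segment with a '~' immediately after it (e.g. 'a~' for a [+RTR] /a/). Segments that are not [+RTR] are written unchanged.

From /ṣ/ at 3 rightward: 4 /t/ transparent; 5 /s/ transparent; 6 /s/ transparent; 7 /g/ transparent; 8 /g/ transparent; 9 /t/ transparent; 10 /i/ → [+RTR]; 11 /e/ → [+RTR]; bound reached.
From /ṣ/ at 3 leftward: 2 /i/ → [+RTR]; 1 /i/ → [+RTR]; bound reached.
[+RTR] positions on the surface: 1 2 3 10 11.

i~ i~ ṣ~ t s s g g t i~ e~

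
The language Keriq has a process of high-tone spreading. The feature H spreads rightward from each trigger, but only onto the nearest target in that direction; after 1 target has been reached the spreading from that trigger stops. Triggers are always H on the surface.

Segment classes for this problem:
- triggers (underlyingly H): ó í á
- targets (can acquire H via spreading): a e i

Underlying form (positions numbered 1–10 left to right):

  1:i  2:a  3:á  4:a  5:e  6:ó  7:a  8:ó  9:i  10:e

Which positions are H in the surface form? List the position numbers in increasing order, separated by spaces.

3 4 6 7 8 9

From /á/ at 3 rightward: 4 /a/ → H; bound reached.
From /ó/ at 6 rightward: 7 /a/ → H; bound reached.
From /ó/ at 8 rightward: 9 /i/ → H; bound reached.
Targets with no active source: positions 1 2 5 10 stay [-high tone].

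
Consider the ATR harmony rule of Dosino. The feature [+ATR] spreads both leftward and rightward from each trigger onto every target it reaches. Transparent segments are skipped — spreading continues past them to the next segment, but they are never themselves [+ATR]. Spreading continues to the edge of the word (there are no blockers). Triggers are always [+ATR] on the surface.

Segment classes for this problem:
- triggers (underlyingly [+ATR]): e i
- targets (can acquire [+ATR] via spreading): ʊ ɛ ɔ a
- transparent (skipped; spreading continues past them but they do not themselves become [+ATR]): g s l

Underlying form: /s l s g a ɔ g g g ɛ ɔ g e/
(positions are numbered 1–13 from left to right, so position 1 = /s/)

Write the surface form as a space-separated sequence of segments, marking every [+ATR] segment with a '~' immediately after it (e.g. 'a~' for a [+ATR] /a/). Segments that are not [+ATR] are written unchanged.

From /e/ at 13 rightward: word edge.
From /e/ at 13 leftward: 12 /g/ transparent; 11 /ɔ/ → [+ATR]; 10 /ɛ/ → [+ATR]; 9 /g/ transparent; 8 /g/ transparent; 7 /g/ transparent; 6 /ɔ/ → [+ATR]; 5 /a/ → [+ATR]; 4 /g/ transparent; 3 /s/ transparent; 2 /l/ transparent; 1 /s/ transparent; word edge.
[+ATR] positions on the surface: 5 6 10 11 13.

s l s g a~ ɔ~ g g g ɛ~ ɔ~ g e~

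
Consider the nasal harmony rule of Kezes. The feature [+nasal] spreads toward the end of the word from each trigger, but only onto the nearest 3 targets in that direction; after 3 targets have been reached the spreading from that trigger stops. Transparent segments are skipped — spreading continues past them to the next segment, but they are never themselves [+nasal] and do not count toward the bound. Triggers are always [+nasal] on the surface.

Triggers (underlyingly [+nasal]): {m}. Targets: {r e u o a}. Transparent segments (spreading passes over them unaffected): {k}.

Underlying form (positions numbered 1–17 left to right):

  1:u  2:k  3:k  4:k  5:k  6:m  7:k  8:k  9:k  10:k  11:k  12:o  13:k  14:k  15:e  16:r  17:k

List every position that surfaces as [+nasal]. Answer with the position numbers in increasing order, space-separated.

From /m/ at 6 rightward: 7 /k/ transparent; 8 /k/ transparent; 9 /k/ transparent; 10 /k/ transparent; 11 /k/ transparent; 12 /o/ → [+nasal]; 13 /k/ transparent; 14 /k/ transparent; 15 /e/ → [+nasal]; 16 /r/ → [+nasal]; bound reached.
Target with no active source: position 1 stays [-nasal].

6 12 15 16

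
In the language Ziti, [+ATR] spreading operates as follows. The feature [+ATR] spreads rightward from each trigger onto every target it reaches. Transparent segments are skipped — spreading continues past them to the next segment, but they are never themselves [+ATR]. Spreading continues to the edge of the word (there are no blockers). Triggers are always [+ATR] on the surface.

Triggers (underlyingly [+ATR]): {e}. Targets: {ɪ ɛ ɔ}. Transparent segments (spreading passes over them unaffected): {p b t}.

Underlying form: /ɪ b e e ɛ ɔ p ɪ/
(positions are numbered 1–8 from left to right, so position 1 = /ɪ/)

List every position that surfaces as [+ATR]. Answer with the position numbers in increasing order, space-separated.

3 4 5 6 8

From /e/ at 3 rightward: 4 /e/ is itself a trigger — this domain ends here.
From /e/ at 4 rightward: 5 /ɛ/ → [+ATR]; 6 /ɔ/ → [+ATR]; 7 /p/ transparent; 8 /ɪ/ → [+ATR]; word edge.
Target with no active source: position 1 stays [-ATR].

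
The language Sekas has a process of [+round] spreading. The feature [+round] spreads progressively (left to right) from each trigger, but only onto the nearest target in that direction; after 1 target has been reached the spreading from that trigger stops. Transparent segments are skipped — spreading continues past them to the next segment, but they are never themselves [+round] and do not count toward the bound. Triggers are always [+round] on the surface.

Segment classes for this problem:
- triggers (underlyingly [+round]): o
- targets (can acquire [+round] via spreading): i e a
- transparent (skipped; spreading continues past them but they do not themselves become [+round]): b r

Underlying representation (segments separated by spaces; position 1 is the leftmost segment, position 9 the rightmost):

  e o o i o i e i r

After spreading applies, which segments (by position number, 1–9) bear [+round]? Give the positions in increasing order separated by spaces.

2 3 4 5 6

From /o/ at 2 rightward: 3 /o/ is itself a trigger — this domain ends here.
From /o/ at 3 rightward: 4 /i/ → [+round]; bound reached.
From /o/ at 5 rightward: 6 /i/ → [+round]; bound reached.
Targets with no active source: positions 1 7 8 stay [-round].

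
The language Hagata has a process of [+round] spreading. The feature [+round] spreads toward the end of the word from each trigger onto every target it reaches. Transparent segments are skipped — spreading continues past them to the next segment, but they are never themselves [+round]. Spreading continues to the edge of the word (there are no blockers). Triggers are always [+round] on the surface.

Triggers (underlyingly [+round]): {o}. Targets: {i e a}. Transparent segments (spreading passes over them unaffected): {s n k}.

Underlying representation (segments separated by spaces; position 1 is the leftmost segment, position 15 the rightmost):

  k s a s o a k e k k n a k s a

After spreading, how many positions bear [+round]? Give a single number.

From /o/ at 5 rightward: 6 /a/ → [+round]; 7 /k/ transparent; 8 /e/ → [+round]; 9 /k/ transparent; 10 /k/ transparent; 11 /n/ transparent; 12 /a/ → [+round]; 13 /k/ transparent; 14 /s/ transparent; 15 /a/ → [+round]; word edge.
Target with no active source: position 3 stays [-round].
[+round] positions on the surface: 5 6 8 12 15.

5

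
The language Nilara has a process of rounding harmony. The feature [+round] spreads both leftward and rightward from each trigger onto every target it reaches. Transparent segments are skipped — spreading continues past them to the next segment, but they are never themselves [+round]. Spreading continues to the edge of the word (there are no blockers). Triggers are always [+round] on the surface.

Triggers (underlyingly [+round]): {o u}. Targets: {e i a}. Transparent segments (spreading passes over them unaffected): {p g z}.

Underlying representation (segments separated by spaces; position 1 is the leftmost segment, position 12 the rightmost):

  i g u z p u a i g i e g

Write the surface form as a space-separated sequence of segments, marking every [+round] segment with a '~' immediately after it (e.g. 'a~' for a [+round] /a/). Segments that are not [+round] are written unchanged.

i~ g u~ z p u~ a~ i~ g i~ e~ g

From /u/ at 3 rightward: 4 /z/ transparent; 5 /p/ transparent; 6 /u/ is itself a trigger — this domain ends here.
From /u/ at 3 leftward: 2 /g/ transparent; 1 /i/ → [+round]; word edge.
From /u/ at 6 rightward: 7 /a/ → [+round]; 8 /i/ → [+round]; 9 /g/ transparent; 10 /i/ → [+round]; 11 /e/ → [+round]; 12 /g/ transparent; word edge.
From /u/ at 6 leftward: 5 /p/ transparent; 4 /z/ transparent; 3 /u/ is itself a trigger — this domain ends here.
[+round] positions on the surface: 1 3 6 7 8 10 11.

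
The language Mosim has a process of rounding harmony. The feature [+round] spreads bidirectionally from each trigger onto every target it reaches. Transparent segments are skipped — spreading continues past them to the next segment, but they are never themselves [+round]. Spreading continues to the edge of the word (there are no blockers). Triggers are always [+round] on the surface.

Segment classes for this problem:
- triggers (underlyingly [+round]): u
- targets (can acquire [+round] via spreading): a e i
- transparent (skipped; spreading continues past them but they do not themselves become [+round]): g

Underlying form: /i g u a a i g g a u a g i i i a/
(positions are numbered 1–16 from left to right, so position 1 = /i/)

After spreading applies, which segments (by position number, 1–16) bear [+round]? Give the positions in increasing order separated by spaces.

1 3 4 5 6 9 10 11 13 14 15 16

From /u/ at 3 rightward: 4 /a/ → [+round]; 5 /a/ → [+round]; 6 /i/ → [+round]; 7 /g/ transparent; 8 /g/ transparent; 9 /a/ → [+round]; 10 /u/ is itself a trigger — this domain ends here.
From /u/ at 3 leftward: 2 /g/ transparent; 1 /i/ → [+round]; word edge.
From /u/ at 10 rightward: 11 /a/ → [+round]; 12 /g/ transparent; 13 /i/ → [+round]; 14 /i/ → [+round]; 15 /i/ → [+round]; 16 /a/ → [+round]; word edge.
From /u/ at 10 leftward: 9 /a/ → [+round]; 8 /g/ transparent; 7 /g/ transparent; 6 /i/ → [+round]; 5 /a/ → [+round]; 4 /a/ → [+round]; 3 /u/ is itself a trigger — this domain ends here.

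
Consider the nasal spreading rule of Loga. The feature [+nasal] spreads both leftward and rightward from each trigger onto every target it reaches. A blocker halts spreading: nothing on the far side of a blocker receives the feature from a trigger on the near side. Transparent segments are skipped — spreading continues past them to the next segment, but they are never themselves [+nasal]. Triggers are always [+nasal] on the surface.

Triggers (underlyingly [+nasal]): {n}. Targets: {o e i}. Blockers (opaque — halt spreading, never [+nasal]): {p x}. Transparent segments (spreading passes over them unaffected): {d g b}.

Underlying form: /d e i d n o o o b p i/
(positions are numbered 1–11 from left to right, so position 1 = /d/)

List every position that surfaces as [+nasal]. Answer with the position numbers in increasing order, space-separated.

From /n/ at 5 rightward: 6 /o/ → [+nasal]; 7 /o/ → [+nasal]; 8 /o/ → [+nasal]; 9 /b/ transparent; 10 /p/ blocks.
From /n/ at 5 leftward: 4 /d/ transparent; 3 /i/ → [+nasal]; 2 /e/ → [+nasal]; 1 /d/ transparent; word edge.
Target with no active source: position 11 stays [-nasal].

2 3 5 6 7 8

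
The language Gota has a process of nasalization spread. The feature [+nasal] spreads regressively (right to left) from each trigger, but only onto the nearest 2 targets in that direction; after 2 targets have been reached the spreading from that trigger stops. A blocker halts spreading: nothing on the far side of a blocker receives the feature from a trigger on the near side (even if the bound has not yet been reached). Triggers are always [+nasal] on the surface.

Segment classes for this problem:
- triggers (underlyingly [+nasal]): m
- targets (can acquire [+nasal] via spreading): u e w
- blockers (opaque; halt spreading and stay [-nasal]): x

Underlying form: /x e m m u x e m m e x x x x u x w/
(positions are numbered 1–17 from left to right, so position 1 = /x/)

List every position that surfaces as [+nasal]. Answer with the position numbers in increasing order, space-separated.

2 3 4 7 8 9

From /m/ at 3 leftward: 2 /e/ → [+nasal]; 1 /x/ blocks.
From /m/ at 4 leftward: 3 /m/ is itself a trigger — this domain ends here.
From /m/ at 8 leftward: 7 /e/ → [+nasal]; 6 /x/ blocks.
From /m/ at 9 leftward: 8 /m/ is itself a trigger — this domain ends here.
Targets with no active source: positions 5 10 15 17 stay [-nasal].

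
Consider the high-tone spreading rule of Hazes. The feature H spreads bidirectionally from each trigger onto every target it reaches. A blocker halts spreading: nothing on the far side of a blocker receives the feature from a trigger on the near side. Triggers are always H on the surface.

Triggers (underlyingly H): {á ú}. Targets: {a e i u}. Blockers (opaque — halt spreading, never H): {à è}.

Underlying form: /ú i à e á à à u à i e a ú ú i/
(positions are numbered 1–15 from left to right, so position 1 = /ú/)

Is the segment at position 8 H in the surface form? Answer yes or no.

From /ú/ at 1 rightward: 2 /i/ → H; 3 /à/ blocks.
From /ú/ at 1 leftward: word edge.
From /á/ at 5 rightward: 6 /à/ blocks.
From /á/ at 5 leftward: 4 /e/ → H; 3 /à/ blocks.
From /ú/ at 13 rightward: 14 /ú/ is itself a trigger — this domain ends here.
From /ú/ at 13 leftward: 12 /a/ → H; 11 /e/ → H; 10 /i/ → H; 9 /à/ blocks.
From /ú/ at 14 rightward: 15 /i/ → H; word edge.
From /ú/ at 14 leftward: 13 /ú/ is itself a trigger — this domain ends here.
Target with no active source: position 8 stays [-high tone].
H positions on the surface: 1 2 4 5 10 11 12 13 14 15.

no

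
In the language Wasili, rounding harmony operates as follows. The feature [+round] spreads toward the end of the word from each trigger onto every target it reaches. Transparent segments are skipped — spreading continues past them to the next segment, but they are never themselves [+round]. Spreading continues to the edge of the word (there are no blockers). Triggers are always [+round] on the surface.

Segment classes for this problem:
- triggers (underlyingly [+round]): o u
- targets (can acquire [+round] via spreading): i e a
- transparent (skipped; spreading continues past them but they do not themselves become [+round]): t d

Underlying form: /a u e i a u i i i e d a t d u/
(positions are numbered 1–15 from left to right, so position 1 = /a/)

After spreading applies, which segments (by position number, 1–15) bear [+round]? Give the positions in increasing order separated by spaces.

From /u/ at 2 rightward: 3 /e/ → [+round]; 4 /i/ → [+round]; 5 /a/ → [+round]; 6 /u/ is itself a trigger — this domain ends here.
From /u/ at 6 rightward: 7 /i/ → [+round]; 8 /i/ → [+round]; 9 /i/ → [+round]; 10 /e/ → [+round]; 11 /d/ transparent; 12 /a/ → [+round]; 13 /t/ transparent; 14 /d/ transparent; 15 /u/ is itself a trigger — this domain ends here.
From /u/ at 15 rightward: word edge.
Target with no active source: position 1 stays [-round].

2 3 4 5 6 7 8 9 10 12 15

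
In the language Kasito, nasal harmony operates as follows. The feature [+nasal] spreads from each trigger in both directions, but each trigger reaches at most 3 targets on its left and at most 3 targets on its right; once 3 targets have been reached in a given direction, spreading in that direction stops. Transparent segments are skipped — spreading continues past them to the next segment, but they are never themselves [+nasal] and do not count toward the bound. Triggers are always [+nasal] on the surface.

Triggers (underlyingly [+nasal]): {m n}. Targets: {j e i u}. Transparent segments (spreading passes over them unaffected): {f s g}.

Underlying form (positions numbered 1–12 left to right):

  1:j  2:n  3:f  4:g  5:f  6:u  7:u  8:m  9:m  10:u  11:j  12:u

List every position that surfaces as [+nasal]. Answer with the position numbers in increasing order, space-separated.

1 2 6 7 8 9 10 11 12

From /n/ at 2 rightward: 3 /f/ transparent; 4 /g/ transparent; 5 /f/ transparent; 6 /u/ → [+nasal]; 7 /u/ → [+nasal]; 8 /m/ is itself a trigger — this domain ends here.
From /n/ at 2 leftward: 1 /j/ → [+nasal]; word edge.
From /m/ at 8 rightward: 9 /m/ is itself a trigger — this domain ends here.
From /m/ at 8 leftward: 7 /u/ → [+nasal]; 6 /u/ → [+nasal]; 5 /f/ transparent; 4 /g/ transparent; 3 /f/ transparent; 2 /n/ is itself a trigger — this domain ends here.
From /m/ at 9 rightward: 10 /u/ → [+nasal]; 11 /j/ → [+nasal]; 12 /u/ → [+nasal]; bound reached.
From /m/ at 9 leftward: 8 /m/ is itself a trigger — this domain ends here.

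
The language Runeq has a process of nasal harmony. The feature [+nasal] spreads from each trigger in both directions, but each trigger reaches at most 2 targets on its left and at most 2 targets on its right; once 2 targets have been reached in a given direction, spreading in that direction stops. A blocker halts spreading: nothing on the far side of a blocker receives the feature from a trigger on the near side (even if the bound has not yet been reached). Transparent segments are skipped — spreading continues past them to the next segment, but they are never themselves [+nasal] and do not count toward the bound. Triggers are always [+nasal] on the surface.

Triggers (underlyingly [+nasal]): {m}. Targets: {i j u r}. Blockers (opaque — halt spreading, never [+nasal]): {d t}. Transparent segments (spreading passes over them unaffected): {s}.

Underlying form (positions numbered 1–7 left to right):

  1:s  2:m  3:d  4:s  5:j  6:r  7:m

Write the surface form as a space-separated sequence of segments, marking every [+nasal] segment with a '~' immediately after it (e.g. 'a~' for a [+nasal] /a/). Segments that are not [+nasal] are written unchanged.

From /m/ at 2 rightward: 3 /d/ blocks.
From /m/ at 2 leftward: 1 /s/ transparent; word edge.
From /m/ at 7 rightward: word edge.
From /m/ at 7 leftward: 6 /r/ → [+nasal]; 5 /j/ → [+nasal]; bound reached.
[+nasal] positions on the surface: 2 5 6 7.

s m~ d s j~ r~ m~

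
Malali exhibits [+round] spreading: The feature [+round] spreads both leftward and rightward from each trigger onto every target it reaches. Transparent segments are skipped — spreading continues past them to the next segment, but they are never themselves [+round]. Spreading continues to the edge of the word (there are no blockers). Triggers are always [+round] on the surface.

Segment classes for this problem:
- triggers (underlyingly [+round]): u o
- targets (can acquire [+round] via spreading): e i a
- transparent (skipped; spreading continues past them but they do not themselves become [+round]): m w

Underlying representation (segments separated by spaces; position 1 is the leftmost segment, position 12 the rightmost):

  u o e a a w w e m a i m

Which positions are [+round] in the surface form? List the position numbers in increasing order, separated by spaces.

1 2 3 4 5 8 10 11

From /u/ at 1 rightward: 2 /o/ is itself a trigger — this domain ends here.
From /u/ at 1 leftward: word edge.
From /o/ at 2 rightward: 3 /e/ → [+round]; 4 /a/ → [+round]; 5 /a/ → [+round]; 6 /w/ transparent; 7 /w/ transparent; 8 /e/ → [+round]; 9 /m/ transparent; 10 /a/ → [+round]; 11 /i/ → [+round]; 12 /m/ transparent; word edge.
From /o/ at 2 leftward: 1 /u/ is itself a trigger — this domain ends here.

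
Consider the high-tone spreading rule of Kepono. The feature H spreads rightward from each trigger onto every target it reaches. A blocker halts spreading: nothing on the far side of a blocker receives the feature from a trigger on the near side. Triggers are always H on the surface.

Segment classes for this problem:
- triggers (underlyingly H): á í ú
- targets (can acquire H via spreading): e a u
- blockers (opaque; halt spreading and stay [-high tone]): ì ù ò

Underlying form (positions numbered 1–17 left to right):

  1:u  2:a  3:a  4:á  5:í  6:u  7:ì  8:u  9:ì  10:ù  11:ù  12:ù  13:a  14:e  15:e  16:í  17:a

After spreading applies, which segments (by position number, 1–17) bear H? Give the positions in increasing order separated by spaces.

From /á/ at 4 rightward: 5 /í/ is itself a trigger — this domain ends here.
From /í/ at 5 rightward: 6 /u/ → H; 7 /ì/ blocks.
From /í/ at 16 rightward: 17 /a/ → H; word edge.
Targets with no active source: positions 1 2 3 8 13 14 15 stay [-high tone].

4 5 6 16 17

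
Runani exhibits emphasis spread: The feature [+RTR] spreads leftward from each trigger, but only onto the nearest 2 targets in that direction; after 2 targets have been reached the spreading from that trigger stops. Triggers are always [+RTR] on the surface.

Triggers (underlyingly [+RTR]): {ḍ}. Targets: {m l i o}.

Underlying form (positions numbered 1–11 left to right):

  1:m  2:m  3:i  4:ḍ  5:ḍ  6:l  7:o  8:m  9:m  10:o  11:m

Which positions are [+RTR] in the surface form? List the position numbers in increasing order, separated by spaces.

From /ḍ/ at 4 leftward: 3 /i/ → [+RTR]; 2 /m/ → [+RTR]; bound reached.
From /ḍ/ at 5 leftward: 4 /ḍ/ is itself a trigger — this domain ends here.
Targets with no active source: positions 1 6 7 8 9 10 11 stay [-emphatic].

2 3 4 5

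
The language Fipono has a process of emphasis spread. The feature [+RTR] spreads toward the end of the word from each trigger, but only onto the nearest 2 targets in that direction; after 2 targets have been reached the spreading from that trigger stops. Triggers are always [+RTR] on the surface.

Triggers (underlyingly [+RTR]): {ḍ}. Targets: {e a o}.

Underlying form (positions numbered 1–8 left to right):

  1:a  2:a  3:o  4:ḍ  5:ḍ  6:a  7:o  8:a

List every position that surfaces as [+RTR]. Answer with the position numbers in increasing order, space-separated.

From /ḍ/ at 4 rightward: 5 /ḍ/ is itself a trigger — this domain ends here.
From /ḍ/ at 5 rightward: 6 /a/ → [+RTR]; 7 /o/ → [+RTR]; bound reached.
Targets with no active source: positions 1 2 3 8 stay [-emphatic].

4 5 6 7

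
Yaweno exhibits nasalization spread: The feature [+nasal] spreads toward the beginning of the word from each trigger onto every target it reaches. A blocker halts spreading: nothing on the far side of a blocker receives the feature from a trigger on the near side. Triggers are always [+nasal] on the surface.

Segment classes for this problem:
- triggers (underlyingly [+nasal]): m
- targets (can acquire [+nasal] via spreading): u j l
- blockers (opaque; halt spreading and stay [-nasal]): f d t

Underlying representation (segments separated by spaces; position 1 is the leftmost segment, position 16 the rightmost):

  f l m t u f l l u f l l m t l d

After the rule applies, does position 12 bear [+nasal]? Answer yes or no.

From /m/ at 3 leftward: 2 /l/ → [+nasal]; 1 /f/ blocks.
From /m/ at 13 leftward: 12 /l/ → [+nasal]; 11 /l/ → [+nasal]; 10 /f/ blocks.
Targets with no active source: positions 5 7 8 9 15 stay [-nasal].
[+nasal] positions on the surface: 2 3 11 12 13.

yes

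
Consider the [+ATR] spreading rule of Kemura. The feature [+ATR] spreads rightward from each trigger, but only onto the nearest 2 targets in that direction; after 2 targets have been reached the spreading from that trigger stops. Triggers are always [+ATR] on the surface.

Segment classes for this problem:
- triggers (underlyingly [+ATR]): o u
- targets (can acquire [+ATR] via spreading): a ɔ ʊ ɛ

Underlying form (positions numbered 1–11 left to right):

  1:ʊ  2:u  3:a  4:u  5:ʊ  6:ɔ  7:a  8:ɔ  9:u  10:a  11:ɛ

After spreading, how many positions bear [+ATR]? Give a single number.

8

From /u/ at 2 rightward: 3 /a/ → [+ATR]; 4 /u/ is itself a trigger — this domain ends here.
From /u/ at 4 rightward: 5 /ʊ/ → [+ATR]; 6 /ɔ/ → [+ATR]; bound reached.
From /u/ at 9 rightward: 10 /a/ → [+ATR]; 11 /ɛ/ → [+ATR]; bound reached.
Targets with no active source: positions 1 7 8 stay [-ATR].
[+ATR] positions on the surface: 2 3 4 5 6 9 10 11.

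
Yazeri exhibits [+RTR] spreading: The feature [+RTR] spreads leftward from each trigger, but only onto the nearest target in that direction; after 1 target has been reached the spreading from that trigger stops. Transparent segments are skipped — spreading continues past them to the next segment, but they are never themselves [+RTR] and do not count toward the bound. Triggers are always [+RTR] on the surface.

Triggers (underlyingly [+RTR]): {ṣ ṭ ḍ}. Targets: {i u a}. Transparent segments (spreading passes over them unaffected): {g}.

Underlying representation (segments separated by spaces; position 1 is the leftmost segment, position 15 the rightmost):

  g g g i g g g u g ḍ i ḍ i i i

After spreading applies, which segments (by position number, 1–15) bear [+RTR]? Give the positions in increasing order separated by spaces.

From /ḍ/ at 10 leftward: 9 /g/ transparent; 8 /u/ → [+RTR]; bound reached.
From /ḍ/ at 12 leftward: 11 /i/ → [+RTR]; bound reached.
Targets with no active source: positions 4 13 14 15 stay [-emphatic].

8 10 11 12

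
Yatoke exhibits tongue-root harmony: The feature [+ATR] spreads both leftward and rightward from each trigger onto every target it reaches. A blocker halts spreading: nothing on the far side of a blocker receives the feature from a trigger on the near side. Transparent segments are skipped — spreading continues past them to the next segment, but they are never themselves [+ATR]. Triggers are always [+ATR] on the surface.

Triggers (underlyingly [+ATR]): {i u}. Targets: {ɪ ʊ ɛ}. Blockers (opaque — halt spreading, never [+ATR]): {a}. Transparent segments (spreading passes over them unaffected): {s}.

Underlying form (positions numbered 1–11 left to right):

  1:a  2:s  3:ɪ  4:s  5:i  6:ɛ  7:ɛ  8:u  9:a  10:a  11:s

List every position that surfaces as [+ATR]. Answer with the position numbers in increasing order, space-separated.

3 5 6 7 8

From /i/ at 5 rightward: 6 /ɛ/ → [+ATR]; 7 /ɛ/ → [+ATR]; 8 /u/ is itself a trigger — this domain ends here.
From /i/ at 5 leftward: 4 /s/ transparent; 3 /ɪ/ → [+ATR]; 2 /s/ transparent; 1 /a/ blocks.
From /u/ at 8 rightward: 9 /a/ blocks.
From /u/ at 8 leftward: 7 /ɛ/ → [+ATR]; 6 /ɛ/ → [+ATR]; 5 /i/ is itself a trigger — this domain ends here.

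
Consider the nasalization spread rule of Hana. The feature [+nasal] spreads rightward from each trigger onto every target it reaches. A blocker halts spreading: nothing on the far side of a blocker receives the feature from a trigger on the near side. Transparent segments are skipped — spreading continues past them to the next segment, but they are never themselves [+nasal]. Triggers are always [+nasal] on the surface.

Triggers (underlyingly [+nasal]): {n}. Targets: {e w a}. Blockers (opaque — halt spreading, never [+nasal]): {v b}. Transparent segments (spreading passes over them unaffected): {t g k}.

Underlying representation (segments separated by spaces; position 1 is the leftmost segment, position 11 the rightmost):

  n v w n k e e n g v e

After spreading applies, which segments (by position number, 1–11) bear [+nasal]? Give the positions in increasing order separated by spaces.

From /n/ at 1 rightward: 2 /v/ blocks.
From /n/ at 4 rightward: 5 /k/ transparent; 6 /e/ → [+nasal]; 7 /e/ → [+nasal]; 8 /n/ is itself a trigger — this domain ends here.
From /n/ at 8 rightward: 9 /g/ transparent; 10 /v/ blocks.
Targets with no active source: positions 3 11 stay [-nasal].

1 4 6 7 8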